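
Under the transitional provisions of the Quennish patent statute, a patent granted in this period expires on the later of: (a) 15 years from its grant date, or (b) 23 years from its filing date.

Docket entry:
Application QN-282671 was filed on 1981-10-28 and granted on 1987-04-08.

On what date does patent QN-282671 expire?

(a) grant + 15 years → 8 April 2002.
(b) filing + 23 years → 28 October 2004.
Later of the two: 28 October 2004.

2004-10-28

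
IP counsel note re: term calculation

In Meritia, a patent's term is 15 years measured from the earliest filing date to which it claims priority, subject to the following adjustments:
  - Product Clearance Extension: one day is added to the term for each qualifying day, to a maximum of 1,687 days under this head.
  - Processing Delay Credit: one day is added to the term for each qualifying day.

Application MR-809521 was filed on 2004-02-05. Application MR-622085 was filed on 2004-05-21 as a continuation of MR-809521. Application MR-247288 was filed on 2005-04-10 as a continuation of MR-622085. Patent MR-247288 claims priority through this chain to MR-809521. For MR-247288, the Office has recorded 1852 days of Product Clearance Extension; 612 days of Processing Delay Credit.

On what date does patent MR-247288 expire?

2025-05-23

Earliest priority filing: 5 February 2004.
Base term: 5 February 2004 + 15 years → 5 February 2019.
Product Clearance Extension: 1852 days claimed exceeds the 1687-day cap, so +1687 days → 19 September 2023.
Processing Delay Credit: +612 days → 23 May 2025.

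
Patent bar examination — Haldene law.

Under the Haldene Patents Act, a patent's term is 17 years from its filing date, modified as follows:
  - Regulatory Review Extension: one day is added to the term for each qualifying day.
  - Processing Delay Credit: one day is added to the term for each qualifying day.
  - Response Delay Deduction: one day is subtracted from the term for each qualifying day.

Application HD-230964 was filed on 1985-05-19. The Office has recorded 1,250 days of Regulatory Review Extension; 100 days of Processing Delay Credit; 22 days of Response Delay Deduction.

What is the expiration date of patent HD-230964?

Base term: filing date + 17 years → 19 May 2002.
Regulatory Review Extension: +1250 days → 20 October 2005.
Processing Delay Credit: +100 days → 28 January 2006.
Response Delay Deduction: −22 days → 6 January 2006.

January 6, 2006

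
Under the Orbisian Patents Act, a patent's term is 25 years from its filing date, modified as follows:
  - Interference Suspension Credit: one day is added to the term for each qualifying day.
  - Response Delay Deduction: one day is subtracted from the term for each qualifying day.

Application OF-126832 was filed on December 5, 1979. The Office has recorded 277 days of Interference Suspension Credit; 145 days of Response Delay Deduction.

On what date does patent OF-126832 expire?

Base term: filing date + 25 years → 5 December 2004.
Interference Suspension Credit: +277 days → 8 September 2005.
Response Delay Deduction: −145 days → 16 April 2005.

April 16, 2005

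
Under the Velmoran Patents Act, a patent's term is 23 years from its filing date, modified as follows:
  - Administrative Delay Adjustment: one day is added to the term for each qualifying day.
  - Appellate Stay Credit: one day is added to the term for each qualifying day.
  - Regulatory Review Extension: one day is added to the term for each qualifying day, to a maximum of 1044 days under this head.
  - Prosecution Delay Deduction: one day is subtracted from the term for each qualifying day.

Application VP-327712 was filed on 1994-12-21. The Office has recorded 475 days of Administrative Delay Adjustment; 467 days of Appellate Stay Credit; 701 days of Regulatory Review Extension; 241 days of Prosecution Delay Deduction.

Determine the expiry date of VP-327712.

Base term: filing date + 23 years → 21 December 2017.
Administrative Delay Adjustment: +475 days → 10 April 2019.
Appellate Stay Credit: +467 days → 20 July 2020.
Regulatory Review Extension: 701 days (within the 1044-day cap) → +701 days → 21 June 2022.
Prosecution Delay Deduction: −241 days → 23 October 2021.

October 23, 2021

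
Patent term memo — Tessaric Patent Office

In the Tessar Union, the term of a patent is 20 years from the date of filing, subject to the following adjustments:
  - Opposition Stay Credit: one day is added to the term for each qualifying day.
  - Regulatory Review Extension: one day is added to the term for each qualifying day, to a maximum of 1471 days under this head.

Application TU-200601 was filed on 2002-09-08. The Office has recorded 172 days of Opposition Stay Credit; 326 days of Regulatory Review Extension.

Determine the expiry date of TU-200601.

Base term: filing date + 20 years → 8 September 2022.
Opposition Stay Credit: +172 days → 27 February 2023.
Regulatory Review Extension: 326 days (within the 1471-day cap) → +326 days → 19 January 2024.

2024-01-19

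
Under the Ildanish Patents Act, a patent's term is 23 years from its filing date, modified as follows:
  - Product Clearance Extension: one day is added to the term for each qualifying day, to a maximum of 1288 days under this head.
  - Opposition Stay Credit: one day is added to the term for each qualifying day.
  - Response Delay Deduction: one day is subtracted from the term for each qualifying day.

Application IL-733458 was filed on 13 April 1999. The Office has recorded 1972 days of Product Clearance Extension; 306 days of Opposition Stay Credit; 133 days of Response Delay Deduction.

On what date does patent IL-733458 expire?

Base term: filing date + 23 years → 13 April 2022.
Product Clearance Extension: 1972 days claimed exceeds the 1288-day cap, so +1288 days → 22 October 2025.
Opposition Stay Credit: +306 days → 24 August 2026.
Response Delay Deduction: −133 days → 13 April 2026.

2026-04-13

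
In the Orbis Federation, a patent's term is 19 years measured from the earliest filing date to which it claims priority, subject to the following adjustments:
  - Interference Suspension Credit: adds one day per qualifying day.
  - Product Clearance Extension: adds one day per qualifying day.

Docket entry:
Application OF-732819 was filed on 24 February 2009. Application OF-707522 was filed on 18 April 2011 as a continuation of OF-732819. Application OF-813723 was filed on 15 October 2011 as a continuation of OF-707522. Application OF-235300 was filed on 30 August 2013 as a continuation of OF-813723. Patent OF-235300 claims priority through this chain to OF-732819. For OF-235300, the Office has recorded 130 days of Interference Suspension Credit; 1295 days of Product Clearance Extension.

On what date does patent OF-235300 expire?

Earliest priority filing: 24 February 2009.
Base term: 24 February 2009 + 19 years → 24 February 2028.
Interference Suspension Credit: +130 days → 3 July 2028.
Product Clearance Extension: +1295 days → 19 January 2032.

January 19, 2032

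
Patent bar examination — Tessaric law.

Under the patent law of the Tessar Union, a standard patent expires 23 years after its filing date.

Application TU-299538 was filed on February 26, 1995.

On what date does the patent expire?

2018-02-26

Filing date + 23 years → 26 February 2018.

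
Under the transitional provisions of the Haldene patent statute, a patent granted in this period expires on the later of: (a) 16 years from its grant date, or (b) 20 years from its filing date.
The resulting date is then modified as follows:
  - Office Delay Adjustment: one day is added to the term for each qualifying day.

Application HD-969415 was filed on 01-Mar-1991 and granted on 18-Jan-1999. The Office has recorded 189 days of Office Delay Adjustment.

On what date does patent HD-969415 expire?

2015-07-26

(a) grant + 16 years → 18 January 2015.
(b) filing + 20 years → 1 March 2011.
Later of the two: 18 January 2015.
Office Delay Adjustment: +189 days → 26 July 2015.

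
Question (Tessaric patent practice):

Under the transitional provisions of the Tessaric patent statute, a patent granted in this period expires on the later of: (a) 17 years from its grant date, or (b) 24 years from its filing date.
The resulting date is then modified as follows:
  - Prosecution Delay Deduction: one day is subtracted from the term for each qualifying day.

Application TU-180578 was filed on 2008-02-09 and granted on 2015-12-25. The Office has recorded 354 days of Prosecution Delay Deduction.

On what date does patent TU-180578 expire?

2032-01-06

(a) grant + 17 years → 25 December 2032.
(b) filing + 24 years → 9 February 2032.
Later of the two: 25 December 2032.
Prosecution Delay Deduction: −354 days → 6 January 2032.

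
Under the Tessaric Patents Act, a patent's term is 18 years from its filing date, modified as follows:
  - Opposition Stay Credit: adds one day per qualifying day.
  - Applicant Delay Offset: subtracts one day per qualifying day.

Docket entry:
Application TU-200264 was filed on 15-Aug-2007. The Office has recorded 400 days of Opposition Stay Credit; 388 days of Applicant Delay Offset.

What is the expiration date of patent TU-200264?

August 27, 2025

Base term: filing date + 18 years → 15 August 2025.
Opposition Stay Credit: +400 days → 19 September 2026.
Applicant Delay Offset: −388 days → 27 August 2025.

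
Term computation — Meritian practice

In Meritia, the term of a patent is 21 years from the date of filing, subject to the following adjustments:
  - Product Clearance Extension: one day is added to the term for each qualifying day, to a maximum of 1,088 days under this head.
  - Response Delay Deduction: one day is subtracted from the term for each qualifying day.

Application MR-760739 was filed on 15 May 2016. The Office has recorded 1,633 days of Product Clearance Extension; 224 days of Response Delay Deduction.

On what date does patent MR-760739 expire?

2039-09-26

Base term: filing date + 21 years → 15 May 2037.
Product Clearance Extension: 1633 days claimed exceeds the 1088-day cap, so +1088 days → 7 May 2040.
Response Delay Deduction: −224 days → 26 September 2039.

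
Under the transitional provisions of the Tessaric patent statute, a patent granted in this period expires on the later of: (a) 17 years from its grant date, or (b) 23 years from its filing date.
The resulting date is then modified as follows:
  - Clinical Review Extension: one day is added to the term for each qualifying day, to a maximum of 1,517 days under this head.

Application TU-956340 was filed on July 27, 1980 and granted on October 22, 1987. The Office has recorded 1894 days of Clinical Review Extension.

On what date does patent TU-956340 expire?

(a) grant + 17 years → 22 October 2004.
(b) filing + 23 years → 27 July 2003.
Later of the two: 22 October 2004.
Clinical Review Extension: 1894 days claimed exceeds the 1517-day cap, so +1517 days → 17 December 2008.

2008-12-17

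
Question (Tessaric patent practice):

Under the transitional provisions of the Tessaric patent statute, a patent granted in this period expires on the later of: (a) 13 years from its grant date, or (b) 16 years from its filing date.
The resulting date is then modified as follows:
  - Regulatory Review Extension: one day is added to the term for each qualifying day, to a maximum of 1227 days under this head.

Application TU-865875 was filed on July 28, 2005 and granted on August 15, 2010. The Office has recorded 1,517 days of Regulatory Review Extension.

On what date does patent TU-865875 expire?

(a) grant + 13 years → 15 August 2023.
(b) filing + 16 years → 28 July 2021.
Later of the two: 15 August 2023.
Regulatory Review Extension: 1517 days claimed exceeds the 1227-day cap, so +1227 days → 24 December 2026.

December 24, 2026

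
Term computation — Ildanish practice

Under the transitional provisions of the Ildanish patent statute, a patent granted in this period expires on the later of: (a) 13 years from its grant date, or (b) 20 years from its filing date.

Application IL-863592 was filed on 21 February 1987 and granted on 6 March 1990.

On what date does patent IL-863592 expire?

(a) grant + 13 years → 6 March 2003.
(b) filing + 20 years → 21 February 2007.
Later of the two: 21 February 2007.

2007-02-21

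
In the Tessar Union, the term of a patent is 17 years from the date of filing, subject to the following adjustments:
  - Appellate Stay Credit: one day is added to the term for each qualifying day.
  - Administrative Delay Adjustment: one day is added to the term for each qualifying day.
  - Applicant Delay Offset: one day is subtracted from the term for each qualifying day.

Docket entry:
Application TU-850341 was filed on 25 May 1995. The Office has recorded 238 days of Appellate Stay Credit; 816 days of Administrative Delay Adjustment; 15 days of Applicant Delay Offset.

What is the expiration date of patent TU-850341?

March 30, 2015

Base term: filing date + 17 years → 25 May 2012.
Appellate Stay Credit: +238 days → 18 January 2013.
Administrative Delay Adjustment: +816 days → 14 April 2015.
Applicant Delay Offset: −15 days → 30 March 2015.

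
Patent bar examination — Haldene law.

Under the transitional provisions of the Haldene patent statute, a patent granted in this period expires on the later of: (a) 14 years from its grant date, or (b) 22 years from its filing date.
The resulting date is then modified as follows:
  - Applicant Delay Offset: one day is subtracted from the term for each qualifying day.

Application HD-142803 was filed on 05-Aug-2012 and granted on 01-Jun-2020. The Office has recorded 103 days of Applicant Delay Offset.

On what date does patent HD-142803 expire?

April 24, 2034

(a) grant + 14 years → 1 June 2034.
(b) filing + 22 years → 5 August 2034.
Later of the two: 5 August 2034.
Applicant Delay Offset: −103 days → 24 April 2034.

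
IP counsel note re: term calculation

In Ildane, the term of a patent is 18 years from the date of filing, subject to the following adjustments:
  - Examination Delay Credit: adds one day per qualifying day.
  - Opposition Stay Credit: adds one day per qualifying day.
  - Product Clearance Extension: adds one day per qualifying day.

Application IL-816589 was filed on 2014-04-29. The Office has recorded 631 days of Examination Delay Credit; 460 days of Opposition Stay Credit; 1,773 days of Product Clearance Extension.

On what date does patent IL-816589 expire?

Base term: filing date + 18 years → 29 April 2032.
Examination Delay Credit: +631 days → 20 January 2034.
Opposition Stay Credit: +460 days → 25 April 2035.
Product Clearance Extension: +1773 days → 2 March 2040.

2040-03-02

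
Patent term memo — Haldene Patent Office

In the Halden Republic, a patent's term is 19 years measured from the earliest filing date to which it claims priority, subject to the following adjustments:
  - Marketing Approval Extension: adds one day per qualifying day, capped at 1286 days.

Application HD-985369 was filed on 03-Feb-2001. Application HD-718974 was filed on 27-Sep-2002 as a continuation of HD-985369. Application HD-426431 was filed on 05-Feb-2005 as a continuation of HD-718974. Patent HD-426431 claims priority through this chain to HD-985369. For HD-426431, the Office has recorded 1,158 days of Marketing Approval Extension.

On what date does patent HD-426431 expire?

Earliest priority filing: 3 February 2001.
Base term: 3 February 2001 + 19 years → 3 February 2020.
Marketing Approval Extension: 1158 days (within the 1286-day cap) → +1158 days → 6 April 2023.

2023-04-06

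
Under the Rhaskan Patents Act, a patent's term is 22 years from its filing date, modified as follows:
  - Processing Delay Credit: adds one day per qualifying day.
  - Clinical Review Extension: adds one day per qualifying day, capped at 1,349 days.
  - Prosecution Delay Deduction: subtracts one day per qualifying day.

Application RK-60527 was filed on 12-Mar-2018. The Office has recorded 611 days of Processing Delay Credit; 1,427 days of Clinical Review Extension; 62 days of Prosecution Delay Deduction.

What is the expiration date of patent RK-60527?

May 23, 2045

Base term: filing date + 22 years → 12 March 2040.
Processing Delay Credit: +611 days → 13 November 2041.
Clinical Review Extension: 1427 days claimed exceeds the 1349-day cap, so +1349 days → 24 July 2045.
Prosecution Delay Deduction: −62 days → 23 May 2045.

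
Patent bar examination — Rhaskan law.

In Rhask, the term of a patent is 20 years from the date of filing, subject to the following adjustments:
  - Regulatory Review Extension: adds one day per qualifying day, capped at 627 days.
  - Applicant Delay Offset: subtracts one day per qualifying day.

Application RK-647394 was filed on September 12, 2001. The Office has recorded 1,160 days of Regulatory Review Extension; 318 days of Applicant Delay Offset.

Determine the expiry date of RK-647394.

July 18, 2022

Base term: filing date + 20 years → 12 September 2021.
Regulatory Review Extension: 1160 days claimed exceeds the 627-day cap, so +627 days → 1 June 2023.
Applicant Delay Offset: −318 days → 18 July 2022.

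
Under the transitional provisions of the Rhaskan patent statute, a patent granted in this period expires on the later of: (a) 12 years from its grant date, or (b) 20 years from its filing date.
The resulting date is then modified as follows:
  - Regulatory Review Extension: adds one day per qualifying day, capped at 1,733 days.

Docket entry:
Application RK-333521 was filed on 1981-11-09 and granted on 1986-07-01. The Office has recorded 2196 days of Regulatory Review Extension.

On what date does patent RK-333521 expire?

(a) grant + 12 years → 1 July 1998.
(b) filing + 20 years → 9 November 2001.
Later of the two: 9 November 2001.
Regulatory Review Extension: 2196 days claimed exceeds the 1733-day cap, so +1733 days → 8 August 2006.

2006-08-08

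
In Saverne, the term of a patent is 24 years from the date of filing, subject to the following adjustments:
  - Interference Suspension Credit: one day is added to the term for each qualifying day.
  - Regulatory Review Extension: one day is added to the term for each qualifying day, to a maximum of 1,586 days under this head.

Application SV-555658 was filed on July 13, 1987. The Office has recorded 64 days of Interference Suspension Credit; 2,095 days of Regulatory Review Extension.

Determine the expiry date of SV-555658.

2016-01-18

Base term: filing date + 24 years → 13 July 2011.
Interference Suspension Credit: +64 days → 15 September 2011.
Regulatory Review Extension: 2095 days claimed exceeds the 1586-day cap, so +1586 days → 18 January 2016.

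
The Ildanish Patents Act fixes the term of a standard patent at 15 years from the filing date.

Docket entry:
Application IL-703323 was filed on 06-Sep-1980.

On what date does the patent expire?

September 6, 1995

Filing date + 15 years → 6 September 1995.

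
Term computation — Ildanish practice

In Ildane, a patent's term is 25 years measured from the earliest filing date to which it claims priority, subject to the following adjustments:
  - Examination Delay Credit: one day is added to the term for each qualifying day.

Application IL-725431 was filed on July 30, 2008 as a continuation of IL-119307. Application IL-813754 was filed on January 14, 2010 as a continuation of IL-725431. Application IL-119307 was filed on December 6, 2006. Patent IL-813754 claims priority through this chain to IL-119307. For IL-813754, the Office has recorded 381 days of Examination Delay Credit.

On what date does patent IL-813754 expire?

2032-12-21

Earliest priority filing: 6 December 2006.
Base term: 6 December 2006 + 25 years → 6 December 2031.
Examination Delay Credit: +381 days → 21 December 2032.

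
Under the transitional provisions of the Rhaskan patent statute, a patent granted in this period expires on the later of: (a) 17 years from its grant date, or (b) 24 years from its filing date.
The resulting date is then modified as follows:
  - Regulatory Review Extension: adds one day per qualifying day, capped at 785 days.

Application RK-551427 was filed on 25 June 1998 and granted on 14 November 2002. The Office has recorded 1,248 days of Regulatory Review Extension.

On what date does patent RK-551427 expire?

August 18, 2024

(a) grant + 17 years → 14 November 2019.
(b) filing + 24 years → 25 June 2022.
Later of the two: 25 June 2022.
Regulatory Review Extension: 1248 days claimed exceeds the 785-day cap, so +785 days → 18 August 2024.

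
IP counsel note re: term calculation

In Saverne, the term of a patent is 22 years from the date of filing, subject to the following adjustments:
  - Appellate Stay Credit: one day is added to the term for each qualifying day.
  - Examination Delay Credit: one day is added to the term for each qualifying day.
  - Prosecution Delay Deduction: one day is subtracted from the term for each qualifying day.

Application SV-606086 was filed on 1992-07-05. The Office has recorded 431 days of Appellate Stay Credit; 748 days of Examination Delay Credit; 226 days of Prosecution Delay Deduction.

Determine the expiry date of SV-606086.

February 12, 2017

Base term: filing date + 22 years → 5 July 2014.
Appellate Stay Credit: +431 days → 9 September 2015.
Examination Delay Credit: +748 days → 26 September 2017.
Prosecution Delay Deduction: −226 days → 12 February 2017.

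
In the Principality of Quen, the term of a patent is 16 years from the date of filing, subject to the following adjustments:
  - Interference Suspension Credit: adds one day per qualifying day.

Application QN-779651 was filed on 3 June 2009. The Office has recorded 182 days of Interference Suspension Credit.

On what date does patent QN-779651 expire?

Base term: filing date + 16 years → 3 June 2025.
Interference Suspension Credit: +182 days → 2 December 2025.

2025-12-02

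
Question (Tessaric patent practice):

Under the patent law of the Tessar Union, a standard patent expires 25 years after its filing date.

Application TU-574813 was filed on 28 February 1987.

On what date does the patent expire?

2012-02-28

Filing date + 25 years → 28 February 2012.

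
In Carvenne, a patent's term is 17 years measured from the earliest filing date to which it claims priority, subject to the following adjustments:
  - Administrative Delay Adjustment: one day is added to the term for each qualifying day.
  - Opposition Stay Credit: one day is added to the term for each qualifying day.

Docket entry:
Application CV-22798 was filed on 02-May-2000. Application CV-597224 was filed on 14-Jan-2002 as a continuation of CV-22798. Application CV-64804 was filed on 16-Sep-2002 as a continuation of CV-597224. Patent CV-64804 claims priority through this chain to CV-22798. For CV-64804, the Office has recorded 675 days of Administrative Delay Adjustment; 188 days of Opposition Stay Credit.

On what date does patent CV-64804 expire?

2019-09-12

Earliest priority filing: 2 May 2000.
Base term: 2 May 2000 + 17 years → 2 May 2017.
Administrative Delay Adjustment: +675 days → 8 March 2019.
Opposition Stay Credit: +188 days → 12 September 2019.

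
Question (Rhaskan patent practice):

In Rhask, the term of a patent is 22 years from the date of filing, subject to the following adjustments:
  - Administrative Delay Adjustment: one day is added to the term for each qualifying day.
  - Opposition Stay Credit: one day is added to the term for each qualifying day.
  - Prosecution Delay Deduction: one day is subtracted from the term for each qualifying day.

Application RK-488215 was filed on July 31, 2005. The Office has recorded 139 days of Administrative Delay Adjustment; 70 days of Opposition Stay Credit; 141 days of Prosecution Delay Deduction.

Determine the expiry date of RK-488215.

October 7, 2027

Base term: filing date + 22 years → 31 July 2027.
Administrative Delay Adjustment: +139 days → 17 December 2027.
Opposition Stay Credit: +70 days → 25 February 2028.
Prosecution Delay Deduction: −141 days → 7 October 2027.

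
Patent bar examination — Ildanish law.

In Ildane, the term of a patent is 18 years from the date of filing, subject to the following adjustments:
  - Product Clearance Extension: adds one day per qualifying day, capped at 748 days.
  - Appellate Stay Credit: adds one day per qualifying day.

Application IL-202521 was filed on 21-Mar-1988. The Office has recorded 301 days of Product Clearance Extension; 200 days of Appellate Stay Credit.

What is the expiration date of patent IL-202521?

Base term: filing date + 18 years → 21 March 2006.
Product Clearance Extension: 301 days (within the 748-day cap) → +301 days → 16 January 2007.
Appellate Stay Credit: +200 days → 4 August 2007.

August 4, 2007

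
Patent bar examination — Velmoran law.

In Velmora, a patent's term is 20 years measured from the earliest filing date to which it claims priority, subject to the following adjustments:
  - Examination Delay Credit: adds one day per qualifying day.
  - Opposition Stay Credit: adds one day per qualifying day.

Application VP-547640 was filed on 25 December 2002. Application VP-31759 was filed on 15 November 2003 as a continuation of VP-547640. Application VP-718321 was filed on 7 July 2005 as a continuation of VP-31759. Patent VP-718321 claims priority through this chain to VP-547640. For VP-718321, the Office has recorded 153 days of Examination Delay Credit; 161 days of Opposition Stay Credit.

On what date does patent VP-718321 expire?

2023-11-04

Earliest priority filing: 25 December 2002.
Base term: 25 December 2002 + 20 years → 25 December 2022.
Examination Delay Credit: +153 days → 27 May 2023.
Opposition Stay Credit: +161 days → 4 November 2023.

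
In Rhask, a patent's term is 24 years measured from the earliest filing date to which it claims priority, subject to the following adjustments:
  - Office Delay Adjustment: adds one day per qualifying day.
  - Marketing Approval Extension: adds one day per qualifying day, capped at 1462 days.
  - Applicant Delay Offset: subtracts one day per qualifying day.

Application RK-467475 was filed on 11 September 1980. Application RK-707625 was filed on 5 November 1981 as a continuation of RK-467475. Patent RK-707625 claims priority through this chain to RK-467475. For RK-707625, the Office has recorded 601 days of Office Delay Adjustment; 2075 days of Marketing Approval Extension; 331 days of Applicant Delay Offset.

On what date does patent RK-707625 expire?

Earliest priority filing: 11 September 1980.
Base term: 11 September 1980 + 24 years → 11 September 2004.
Office Delay Adjustment: +601 days → 5 May 2006.
Marketing Approval Extension: 2075 days claimed exceeds the 1462-day cap, so +1462 days → 6 May 2010.
Applicant Delay Offset: −331 days → 9 June 2009.

June 9, 2009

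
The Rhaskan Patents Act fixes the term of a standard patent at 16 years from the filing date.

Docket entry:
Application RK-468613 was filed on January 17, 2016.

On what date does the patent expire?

2032-01-17

Filing date + 16 years → 17 January 2032.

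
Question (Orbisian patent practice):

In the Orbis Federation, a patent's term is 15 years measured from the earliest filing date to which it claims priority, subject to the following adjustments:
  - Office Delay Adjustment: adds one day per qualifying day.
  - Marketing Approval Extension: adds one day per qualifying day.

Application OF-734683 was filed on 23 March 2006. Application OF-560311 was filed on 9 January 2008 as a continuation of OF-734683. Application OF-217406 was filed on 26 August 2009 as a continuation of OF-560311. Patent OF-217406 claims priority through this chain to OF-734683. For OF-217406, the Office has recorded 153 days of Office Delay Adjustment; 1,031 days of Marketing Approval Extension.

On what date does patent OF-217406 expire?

Earliest priority filing: 23 March 2006.
Base term: 23 March 2006 + 15 years → 23 March 2021.
Office Delay Adjustment: +153 days → 23 August 2021.
Marketing Approval Extension: +1031 days → 19 June 2024.

2024-06-19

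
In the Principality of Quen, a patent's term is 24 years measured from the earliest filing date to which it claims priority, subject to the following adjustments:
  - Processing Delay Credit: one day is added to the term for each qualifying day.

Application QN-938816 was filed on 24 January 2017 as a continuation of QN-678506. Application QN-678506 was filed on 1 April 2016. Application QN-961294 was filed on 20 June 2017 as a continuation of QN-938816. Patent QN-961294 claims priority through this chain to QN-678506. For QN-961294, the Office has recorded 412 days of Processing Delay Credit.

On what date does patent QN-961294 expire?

Earliest priority filing: 1 April 2016.
Base term: 1 April 2016 + 24 years → 1 April 2040.
Processing Delay Credit: +412 days → 18 May 2041.

2041-05-18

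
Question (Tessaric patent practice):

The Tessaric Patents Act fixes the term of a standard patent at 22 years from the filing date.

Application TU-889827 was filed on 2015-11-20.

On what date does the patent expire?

Filing date + 22 years → 20 November 2037.

November 20, 2037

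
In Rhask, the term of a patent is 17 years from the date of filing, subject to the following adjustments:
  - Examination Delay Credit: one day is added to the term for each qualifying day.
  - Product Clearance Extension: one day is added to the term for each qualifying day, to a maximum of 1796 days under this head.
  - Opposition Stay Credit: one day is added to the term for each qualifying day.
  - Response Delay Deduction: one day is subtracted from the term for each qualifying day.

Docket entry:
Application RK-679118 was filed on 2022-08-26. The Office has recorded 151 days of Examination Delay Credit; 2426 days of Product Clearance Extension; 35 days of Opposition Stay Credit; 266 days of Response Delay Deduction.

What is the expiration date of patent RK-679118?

Base term: filing date + 17 years → 26 August 2039.
Examination Delay Credit: +151 days → 24 January 2040.
Product Clearance Extension: 2426 days claimed exceeds the 1796-day cap, so +1796 days → 24 December 2044.
Opposition Stay Credit: +35 days → 28 January 2045.
Response Delay Deduction: −266 days → 7 May 2044.

May 7, 2044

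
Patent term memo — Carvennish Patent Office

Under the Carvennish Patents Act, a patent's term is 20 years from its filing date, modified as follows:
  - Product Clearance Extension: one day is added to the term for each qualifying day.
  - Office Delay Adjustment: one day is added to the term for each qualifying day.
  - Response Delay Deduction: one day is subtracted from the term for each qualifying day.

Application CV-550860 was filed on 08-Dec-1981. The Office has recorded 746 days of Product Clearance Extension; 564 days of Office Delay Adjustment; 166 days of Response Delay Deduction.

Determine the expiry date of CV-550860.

2005-01-25

Base term: filing date + 20 years → 8 December 2001.
Product Clearance Extension: +746 days → 24 December 2003.
Office Delay Adjustment: +564 days → 10 July 2005.
Response Delay Deduction: −166 days → 25 January 2005.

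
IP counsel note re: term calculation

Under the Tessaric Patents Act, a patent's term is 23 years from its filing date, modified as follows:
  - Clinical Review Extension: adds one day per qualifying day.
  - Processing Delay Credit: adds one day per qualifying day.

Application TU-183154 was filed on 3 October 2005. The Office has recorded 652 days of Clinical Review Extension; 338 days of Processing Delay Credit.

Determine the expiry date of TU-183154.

Base term: filing date + 23 years → 3 October 2028.
Clinical Review Extension: +652 days → 17 July 2030.
Processing Delay Credit: +338 days → 20 June 2031.

2031-06-20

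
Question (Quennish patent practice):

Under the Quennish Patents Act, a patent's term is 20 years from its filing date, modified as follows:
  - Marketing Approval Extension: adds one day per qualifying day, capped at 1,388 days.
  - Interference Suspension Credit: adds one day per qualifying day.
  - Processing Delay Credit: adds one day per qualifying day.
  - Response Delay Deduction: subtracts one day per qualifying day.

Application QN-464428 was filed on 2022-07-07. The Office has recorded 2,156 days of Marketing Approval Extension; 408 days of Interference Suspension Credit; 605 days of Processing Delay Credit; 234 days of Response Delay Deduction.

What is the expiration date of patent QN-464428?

2048-06-12

Base term: filing date + 20 years → 7 July 2042.
Marketing Approval Extension: 2156 days claimed exceeds the 1388-day cap, so +1388 days → 25 April 2046.
Interference Suspension Credit: +408 days → 7 June 2047.
Processing Delay Credit: +605 days → 1 February 2049.
Response Delay Deduction: −234 days → 12 June 2048.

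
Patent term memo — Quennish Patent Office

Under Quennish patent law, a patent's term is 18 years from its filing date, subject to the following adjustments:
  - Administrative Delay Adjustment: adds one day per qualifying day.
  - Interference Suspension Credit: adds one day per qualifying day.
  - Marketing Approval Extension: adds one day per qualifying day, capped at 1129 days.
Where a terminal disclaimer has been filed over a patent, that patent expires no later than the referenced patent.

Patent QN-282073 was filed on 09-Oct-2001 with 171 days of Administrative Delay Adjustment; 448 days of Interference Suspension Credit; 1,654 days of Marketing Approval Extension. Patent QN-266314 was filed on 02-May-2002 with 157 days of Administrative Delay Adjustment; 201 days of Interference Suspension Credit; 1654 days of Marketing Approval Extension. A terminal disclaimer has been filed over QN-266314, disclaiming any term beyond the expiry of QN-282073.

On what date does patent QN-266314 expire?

Natural term of QN-266314:
  Base: filing + 18 years → 2 May 2020.
  Administrative Delay Adjustment: +157 days → 6 October 2020.
  Interference Suspension Credit: +201 days → 25 April 2021.
  Marketing Approval Extension: 1654 days claimed exceeds the 1129-day cap, so +1129 days → 28 May 2024.
Expiry of referenced patent QN-282073:
  Base: filing + 18 years → 9 October 2019.
  Administrative Delay Adjustment: +171 days → 28 March 2020.
  Interference Suspension Credit: +448 days → 19 June 2021.
  Marketing Approval Extension: 1654 days claimed exceeds the 1129-day cap, so +1129 days → 22 July 2024.
Terminal disclaimer: QN-266314 expires on the earlier of 28 May 2024 and 22 July 2024.

2024-05-28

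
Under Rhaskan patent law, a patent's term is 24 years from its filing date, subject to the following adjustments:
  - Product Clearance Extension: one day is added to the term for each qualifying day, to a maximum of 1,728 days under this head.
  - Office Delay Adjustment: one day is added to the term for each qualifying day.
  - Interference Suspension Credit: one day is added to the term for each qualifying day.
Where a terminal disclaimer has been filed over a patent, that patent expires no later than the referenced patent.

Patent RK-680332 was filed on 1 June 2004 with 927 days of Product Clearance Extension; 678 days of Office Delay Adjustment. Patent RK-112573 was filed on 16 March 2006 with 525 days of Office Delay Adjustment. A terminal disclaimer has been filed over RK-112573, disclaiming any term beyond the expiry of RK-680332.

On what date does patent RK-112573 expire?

Natural term of RK-112573:
  Base: filing + 24 years → 16 March 2030.
  Office Delay Adjustment: +525 days → 23 August 2031.
Expiry of referenced patent RK-680332:
  Base: filing + 24 years → 1 June 2028.
  Product Clearance Extension: 927 days (within the 1728-day cap) → +927 days → 15 December 2030.
  Office Delay Adjustment: +678 days → 23 October 2032.
Terminal disclaimer: RK-112573 expires on the earlier of 23 August 2031 and 23 October 2032.

2031-08-23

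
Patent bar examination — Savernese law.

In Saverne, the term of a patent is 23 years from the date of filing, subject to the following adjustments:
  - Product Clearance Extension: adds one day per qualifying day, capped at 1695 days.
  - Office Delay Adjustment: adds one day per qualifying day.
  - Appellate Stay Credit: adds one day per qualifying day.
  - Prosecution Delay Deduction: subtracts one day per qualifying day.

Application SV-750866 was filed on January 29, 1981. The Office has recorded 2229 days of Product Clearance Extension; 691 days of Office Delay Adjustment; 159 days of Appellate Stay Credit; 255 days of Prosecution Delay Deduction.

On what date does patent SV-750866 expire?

May 7, 2010

Base term: filing date + 23 years → 29 January 2004.
Product Clearance Extension: 2229 days claimed exceeds the 1695-day cap, so +1695 days → 19 September 2008.
Office Delay Adjustment: +691 days → 11 August 2010.
Appellate Stay Credit: +159 days → 17 January 2011.
Prosecution Delay Deduction: −255 days → 7 May 2010.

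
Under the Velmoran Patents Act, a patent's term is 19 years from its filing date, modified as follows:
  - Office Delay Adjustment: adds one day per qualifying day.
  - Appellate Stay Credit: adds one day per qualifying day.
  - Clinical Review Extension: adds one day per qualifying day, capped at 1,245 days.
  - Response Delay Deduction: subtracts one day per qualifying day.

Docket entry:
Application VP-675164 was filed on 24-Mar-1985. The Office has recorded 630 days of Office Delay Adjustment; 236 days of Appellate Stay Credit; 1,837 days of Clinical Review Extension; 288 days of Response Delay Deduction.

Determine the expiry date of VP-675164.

Base term: filing date + 19 years → 24 March 2004.
Office Delay Adjustment: +630 days → 14 December 2005.
Appellate Stay Credit: +236 days → 7 August 2006.
Clinical Review Extension: 1837 days claimed exceeds the 1245-day cap, so +1245 days → 3 January 2010.
Response Delay Deduction: −288 days → 21 March 2009.

2009-03-21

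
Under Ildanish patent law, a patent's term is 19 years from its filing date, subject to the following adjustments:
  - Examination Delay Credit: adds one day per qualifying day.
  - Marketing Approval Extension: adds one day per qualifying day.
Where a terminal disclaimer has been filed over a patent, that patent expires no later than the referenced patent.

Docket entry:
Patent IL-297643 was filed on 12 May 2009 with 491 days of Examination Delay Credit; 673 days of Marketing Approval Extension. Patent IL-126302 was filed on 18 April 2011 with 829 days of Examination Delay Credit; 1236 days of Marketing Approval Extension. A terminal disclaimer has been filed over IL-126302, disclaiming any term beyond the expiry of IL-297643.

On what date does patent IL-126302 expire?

Natural term of IL-126302:
  Base: filing + 19 years → 18 April 2030.
  Examination Delay Credit: +829 days → 25 July 2032.
  Marketing Approval Extension: +1236 days → 13 December 2035.
Expiry of referenced patent IL-297643:
  Base: filing + 19 years → 12 May 2028.
  Examination Delay Credit: +491 days → 15 September 2029.
  Marketing Approval Extension: +673 days → 20 July 2031.
Terminal disclaimer: IL-126302 expires on the earlier of 13 December 2035 and 20 July 2031.

July 20, 2031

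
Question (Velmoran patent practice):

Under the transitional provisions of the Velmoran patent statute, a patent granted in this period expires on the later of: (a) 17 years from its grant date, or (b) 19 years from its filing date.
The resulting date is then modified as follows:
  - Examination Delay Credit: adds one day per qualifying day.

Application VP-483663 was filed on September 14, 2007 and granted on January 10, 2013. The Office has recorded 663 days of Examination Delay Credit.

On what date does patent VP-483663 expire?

November 4, 2031

(a) grant + 17 years → 10 January 2030.
(b) filing + 19 years → 14 September 2026.
Later of the two: 10 January 2030.
Examination Delay Credit: +663 days → 4 November 2031.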